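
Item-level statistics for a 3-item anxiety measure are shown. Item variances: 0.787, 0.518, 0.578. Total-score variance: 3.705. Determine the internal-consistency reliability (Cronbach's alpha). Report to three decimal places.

ΣVar(i) = 0.787 + 0.518 + 0.578 = 1.883
α = (k/(k−1))·(1 − ΣVar(i)/σ²_total) = (3/2)·(1 − 1.883/3.705) = 0.738

Cronbach's alpha = 0.738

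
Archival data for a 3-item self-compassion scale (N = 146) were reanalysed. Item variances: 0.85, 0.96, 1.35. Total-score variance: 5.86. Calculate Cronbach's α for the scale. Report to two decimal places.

α = 0.69

Σσ²ᵢ = 0.85 + 0.96 + 1.35 = 3.16
α = (k/(k−1))·(1 − Σσ²ᵢ/total variance) = (3/2)·(1 − 3.16/5.86) = 0.69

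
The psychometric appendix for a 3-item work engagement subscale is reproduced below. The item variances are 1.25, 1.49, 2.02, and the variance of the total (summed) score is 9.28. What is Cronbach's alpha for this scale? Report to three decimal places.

ΣVar(i) = 1.25 + 1.49 + 2.02 = 4.76
α = (k/(k−1))·(1 − ΣVar(i)/Var(T)) = (3/2)·(1 − 4.76/9.28) = 0.731

α = 0.731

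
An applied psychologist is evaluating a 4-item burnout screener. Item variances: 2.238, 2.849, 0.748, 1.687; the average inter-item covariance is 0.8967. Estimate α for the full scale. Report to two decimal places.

Σσᵢ² = 2.238 + 2.849 + 0.748 + 1.687 = 7.522
Sum of the 6 distinct covariances = 6 × 0.8967 = 5.3802
Var(T) = Σσᵢ² + 2·Σcov = 7.522 + 2 × 5.3802 = 18.2824
α = (4/3)·(1 − 7.522/18.2824) = 0.78

α = 0.78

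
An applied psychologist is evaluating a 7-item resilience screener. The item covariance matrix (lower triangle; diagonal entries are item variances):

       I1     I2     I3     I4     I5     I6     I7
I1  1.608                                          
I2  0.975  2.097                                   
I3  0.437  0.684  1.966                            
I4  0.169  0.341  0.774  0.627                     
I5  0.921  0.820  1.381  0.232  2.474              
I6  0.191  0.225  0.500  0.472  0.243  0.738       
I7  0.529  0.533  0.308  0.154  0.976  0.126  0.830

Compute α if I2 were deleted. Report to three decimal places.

α = 0.771

Remaining items: I1, I3, I4, I5, I6, I7 (k = 6).
sum of item variances = 1.608 + 1.966 + 0.627 + 2.474 + 0.738 + 0.830 = 8.243
σ²_total = 8.243 + 2 × 7.413 = 23.069
α (item deleted) = (6/5)·(1 − 8.243/23.069) = 0.771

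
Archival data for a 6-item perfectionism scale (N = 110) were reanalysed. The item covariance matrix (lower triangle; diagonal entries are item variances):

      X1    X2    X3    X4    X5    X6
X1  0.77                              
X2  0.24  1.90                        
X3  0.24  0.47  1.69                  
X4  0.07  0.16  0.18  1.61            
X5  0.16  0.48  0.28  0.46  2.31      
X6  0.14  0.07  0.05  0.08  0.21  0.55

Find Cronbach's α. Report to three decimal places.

α = 0.512

Σσᵢ² = 0.77 + 1.90 + 1.69 + 1.61 + 2.31 + 0.55 = 8.83
Sum of the distinct covariances = 3.29
total variance = 8.83 + 2 × 3.29 = 15.41
α = (k/(k−1))·(1 − Σσᵢ²/total variance) = (6/5)·(1 − 8.83/15.41) = 0.512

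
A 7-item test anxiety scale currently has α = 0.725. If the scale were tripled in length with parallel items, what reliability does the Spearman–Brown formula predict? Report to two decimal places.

predicted reliability = 0.89

Length factor m = 3
α' = m·α / (1 + (m−1)·α)
   = 3 × 0.725 / (1 + (3 − 1) × 0.725)
   = 2.1750 / 2.4500 = 0.89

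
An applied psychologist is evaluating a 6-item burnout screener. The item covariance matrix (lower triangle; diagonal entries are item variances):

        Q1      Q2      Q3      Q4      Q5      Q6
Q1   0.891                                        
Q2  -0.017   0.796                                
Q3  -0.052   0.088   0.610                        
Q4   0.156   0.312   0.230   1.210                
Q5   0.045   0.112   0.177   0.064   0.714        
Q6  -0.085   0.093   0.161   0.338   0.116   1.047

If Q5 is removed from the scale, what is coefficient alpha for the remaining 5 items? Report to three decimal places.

Remaining items: Q1, Q2, Q3, Q4, Q6 (k = 5).
sum of item variances = 0.891 + 0.796 + 0.610 + 1.210 + 1.047 = 4.554
Var(T) = 4.554 + 2 × 1.224 = 7.002
α (item deleted) = (5/4)·(1 − 4.554/7.002) = 0.437

α = 0.437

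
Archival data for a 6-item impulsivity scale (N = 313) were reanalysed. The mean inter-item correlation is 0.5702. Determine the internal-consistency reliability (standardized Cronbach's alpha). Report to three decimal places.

Standardized α = k·r̄ / (1 + (k−1)·r̄) = 6 × 0.5702 / (1 + 5 × 0.5702)
  = 3.4212 / 3.8510 = 0.888

α = 0.888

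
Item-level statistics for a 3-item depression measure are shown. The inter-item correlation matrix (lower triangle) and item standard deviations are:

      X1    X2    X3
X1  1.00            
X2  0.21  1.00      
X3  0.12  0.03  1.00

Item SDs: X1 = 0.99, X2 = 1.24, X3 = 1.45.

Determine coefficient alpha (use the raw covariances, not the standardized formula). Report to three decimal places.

Σσ²ᵢ = 0.99² + 1.24² + 1.45² = 4.6202
Covariances σ_ij = r_ij · s_i · s_j:
  σ(X1,X2) = 0.21 × 0.99 × 1.24 = 0.2578
  σ(X1,X3) = 0.12 × 0.99 × 1.45 = 0.1723
  σ(X2,X3) = 0.03 × 1.24 × 1.45 = 0.0539
σ²_T = Σσ²ᵢ + 2·Σσ_ij = 4.6202 + 2 × 0.4840 = 5.5882
α = (3/2)·(1 − 4.6202/5.5882) = 0.260

coefficient alpha = 0.260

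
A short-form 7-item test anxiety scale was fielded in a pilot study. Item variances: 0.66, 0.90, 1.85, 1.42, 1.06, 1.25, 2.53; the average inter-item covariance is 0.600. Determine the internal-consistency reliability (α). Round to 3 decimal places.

sum of item variances = 0.66 + 0.90 + 1.85 + 1.42 + 1.06 + 1.25 + 2.53 = 9.67
Sum of the 21 distinct covariances = 21 × 0.600 = 12.600
σ²_T = sum of item variances + 2·Σcov = 9.67 + 2 × 12.600 = 34.870
α = (7/6)·(1 − 9.67/34.870) = 0.843

α = 0.843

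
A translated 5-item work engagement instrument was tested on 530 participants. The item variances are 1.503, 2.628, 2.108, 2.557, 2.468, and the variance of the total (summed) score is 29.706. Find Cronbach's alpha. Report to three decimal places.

Cronbach's alpha = 0.776

sum of item variances = 1.503 + 2.628 + 2.108 + 2.557 + 2.468 = 11.264
α = (k/(k−1))·(1 − sum of item variances/Var(T)) = (5/4)·(1 − 11.264/29.706) = 0.776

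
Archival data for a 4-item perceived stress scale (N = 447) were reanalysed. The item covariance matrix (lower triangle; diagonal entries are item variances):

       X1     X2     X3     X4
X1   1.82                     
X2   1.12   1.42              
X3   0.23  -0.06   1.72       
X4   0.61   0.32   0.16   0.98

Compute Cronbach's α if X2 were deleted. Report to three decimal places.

Remaining items: X1, X3, X4 (k = 3).
sum of item variances = 1.82 + 1.72 + 0.98 = 4.52
total variance = 4.52 + 2 × 1.00 = 6.52
α (item deleted) = (3/2)·(1 − 4.52/6.52) = 0.460

α = 0.460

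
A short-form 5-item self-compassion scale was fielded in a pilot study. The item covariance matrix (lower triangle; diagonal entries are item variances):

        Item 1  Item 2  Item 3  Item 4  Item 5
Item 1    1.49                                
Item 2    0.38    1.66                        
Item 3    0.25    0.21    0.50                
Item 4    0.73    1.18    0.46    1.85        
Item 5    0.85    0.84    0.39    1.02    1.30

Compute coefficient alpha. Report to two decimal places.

coefficient alpha = 0.81

ΣVar(i) = 1.49 + 1.66 + 0.50 + 1.85 + 1.30 = 6.80
Sum of off-diagonal covariances = 6.31
Var(T) = 6.80 + 2 × 6.31 = 19.42
α = (k/(k−1))·(1 − ΣVar(i)/Var(T)) = (5/4)·(1 − 6.80/19.42) = 0.81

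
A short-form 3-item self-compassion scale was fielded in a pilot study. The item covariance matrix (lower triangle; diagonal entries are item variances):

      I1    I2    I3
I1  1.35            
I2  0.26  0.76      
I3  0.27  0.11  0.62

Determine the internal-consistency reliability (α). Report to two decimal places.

Σσᵢ² = 1.35 + 0.76 + 0.62 = 2.73
Σ_{i<j} σ_ij = 0.64
σ²_T = 2.73 + 2 × 0.64 = 4.01
α = (k/(k−1))·(1 − Σσᵢ²/σ²_T) = (3/2)·(1 − 2.73/4.01) = 0.48

α = 0.48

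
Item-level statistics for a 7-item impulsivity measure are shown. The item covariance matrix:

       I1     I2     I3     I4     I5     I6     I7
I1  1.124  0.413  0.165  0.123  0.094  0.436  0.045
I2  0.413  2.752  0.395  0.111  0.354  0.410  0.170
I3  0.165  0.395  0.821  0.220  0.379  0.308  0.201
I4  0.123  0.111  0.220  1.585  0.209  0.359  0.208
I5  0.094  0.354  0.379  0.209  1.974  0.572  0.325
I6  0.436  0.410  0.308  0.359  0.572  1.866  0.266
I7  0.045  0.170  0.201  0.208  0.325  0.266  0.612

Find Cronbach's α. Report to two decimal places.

Σσᵢ² = 1.124 + 2.752 + 0.821 + 1.585 + 1.974 + 1.866 + 0.612 = 10.734
Σ_{i<j} σ_ij = 5.763
σ²_T = 10.734 + 2 × 5.763 = 22.260
α = (k/(k−1))·(1 − Σσᵢ²/σ²_T) = (7/6)·(1 − 10.734/22.260) = 0.60

α = 0.60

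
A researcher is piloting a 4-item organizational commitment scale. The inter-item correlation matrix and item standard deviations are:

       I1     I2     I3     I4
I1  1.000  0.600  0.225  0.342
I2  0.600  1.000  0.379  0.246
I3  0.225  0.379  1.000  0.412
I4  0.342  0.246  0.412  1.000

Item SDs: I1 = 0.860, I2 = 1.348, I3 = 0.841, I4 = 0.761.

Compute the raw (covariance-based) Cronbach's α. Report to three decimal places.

Σσ²ᵢ = 0.860² + 1.348² + 0.841² + 0.761² = 3.8431
Covariances σ_ij = r_ij · s_i · s_j:
  σ(I1,I2) = 0.600 × 0.860 × 1.348 = 0.6956
  σ(I1,I3) = 0.225 × 0.860 × 0.841 = 0.1627
  σ(I1,I4) = 0.342 × 0.860 × 0.761 = 0.2238
  σ(I2,I3) = 0.379 × 1.348 × 0.841 = 0.4297
  σ(I2,I4) = 0.246 × 1.348 × 0.761 = 0.2524
  σ(I3,I4) = 0.412 × 0.841 × 0.761 = 0.2637
σ²_T = Σσ²ᵢ + 2·Σσ_ij = 3.8431 + 2 × 2.0279 = 7.8989
α = (4/3)·(1 − 3.8431/7.8989) = 0.685

Cronbach's α = 0.685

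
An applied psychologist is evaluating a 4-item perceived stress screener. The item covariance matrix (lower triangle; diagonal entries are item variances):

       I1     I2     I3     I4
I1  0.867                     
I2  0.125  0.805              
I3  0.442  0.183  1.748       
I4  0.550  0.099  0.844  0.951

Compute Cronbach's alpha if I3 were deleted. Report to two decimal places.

α = 0.56

Remaining items: I1, I2, I4 (k = 3).
Σσᵢ² = 0.867 + 0.805 + 0.951 = 2.623
σ²_T = 2.623 + 2 × 0.774 = 4.171
α (item deleted) = (3/2)·(1 − 2.623/4.171) = 0.56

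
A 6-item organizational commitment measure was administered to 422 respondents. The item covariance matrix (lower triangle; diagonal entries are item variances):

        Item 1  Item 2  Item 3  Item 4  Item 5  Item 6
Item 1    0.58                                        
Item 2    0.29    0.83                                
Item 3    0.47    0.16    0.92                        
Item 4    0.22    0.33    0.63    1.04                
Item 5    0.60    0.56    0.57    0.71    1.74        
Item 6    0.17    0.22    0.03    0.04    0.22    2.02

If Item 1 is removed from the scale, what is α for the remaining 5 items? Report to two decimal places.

Remaining items: Item 2, Item 3, Item 4, Item 5, Item 6 (k = 5).
Σσᵢ² = 0.83 + 0.92 + 1.04 + 1.74 + 2.02 = 6.55
σ²_T = 6.55 + 2 × 3.47 = 13.49
α (item deleted) = (5/4)·(1 − 6.55/13.49) = 0.64

α = 0.64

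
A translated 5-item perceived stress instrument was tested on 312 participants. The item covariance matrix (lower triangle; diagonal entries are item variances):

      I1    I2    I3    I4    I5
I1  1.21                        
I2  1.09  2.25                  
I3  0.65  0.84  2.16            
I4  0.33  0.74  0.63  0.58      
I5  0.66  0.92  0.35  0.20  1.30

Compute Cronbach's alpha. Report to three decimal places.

α = 0.789

Σσᵢ² = 1.21 + 2.25 + 2.16 + 0.58 + 1.30 = 7.50
Σ_{i<j} σ_ij = 6.41
total variance = 7.50 + 2 × 6.41 = 20.32
α = (k/(k−1))·(1 − Σσᵢ²/total variance) = (5/4)·(1 − 7.50/20.32) = 0.789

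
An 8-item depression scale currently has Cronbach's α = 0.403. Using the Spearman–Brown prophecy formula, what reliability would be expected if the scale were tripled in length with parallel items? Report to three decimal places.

Length factor m = 3
α' = m·α / (1 + (m−1)·α)
   = 3 × 0.403 / (1 + (3 − 1) × 0.403)
   = 1.2090 / 1.8060 = 0.669

predicted reliability = 0.669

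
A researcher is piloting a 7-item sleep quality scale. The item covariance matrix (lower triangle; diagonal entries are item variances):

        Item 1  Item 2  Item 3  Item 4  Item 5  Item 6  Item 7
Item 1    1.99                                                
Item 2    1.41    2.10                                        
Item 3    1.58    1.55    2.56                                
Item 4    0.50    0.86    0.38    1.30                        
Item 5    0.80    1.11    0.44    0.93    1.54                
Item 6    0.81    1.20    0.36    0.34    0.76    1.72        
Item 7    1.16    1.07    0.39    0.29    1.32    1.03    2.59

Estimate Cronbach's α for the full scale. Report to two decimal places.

α = 0.85

ΣVar(i) = 1.99 + 2.10 + 2.56 + 1.30 + 1.54 + 1.72 + 2.59 = 13.80
Sum of the distinct covariances = 18.29
total variance = 13.80 + 2 × 18.29 = 50.38
α = (k/(k−1))·(1 − ΣVar(i)/total variance) = (7/6)·(1 − 13.80/50.38) = 0.85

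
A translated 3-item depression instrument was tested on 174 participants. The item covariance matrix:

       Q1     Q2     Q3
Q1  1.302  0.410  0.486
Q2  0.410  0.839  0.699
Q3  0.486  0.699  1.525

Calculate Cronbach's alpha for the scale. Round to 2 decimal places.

Σσᵢ² = 1.302 + 0.839 + 1.525 = 3.666
Σ_{i<j} σ_ij = 1.595
σ²_total = 3.666 + 2 × 1.595 = 6.856
α = (k/(k−1))·(1 − Σσᵢ²/σ²_total) = (3/2)·(1 − 3.666/6.856) = 0.70

α = 0.70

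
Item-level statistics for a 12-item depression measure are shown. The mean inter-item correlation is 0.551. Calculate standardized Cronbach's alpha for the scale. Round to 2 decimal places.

α = 0.94

Standardized α = k·r̄ / (1 + (k−1)·r̄) = 12 × 0.551 / (1 + 11 × 0.551)
  = 6.6120 / 7.0610 = 0.94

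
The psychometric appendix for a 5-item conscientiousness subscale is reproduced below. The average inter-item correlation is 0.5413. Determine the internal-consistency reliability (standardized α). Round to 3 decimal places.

α = 0.855

Standardized α = k·r̄ / (1 + (k−1)·r̄) = 5 × 0.5413 / (1 + 4 × 0.5413)
  = 2.7065 / 3.1652 = 0.855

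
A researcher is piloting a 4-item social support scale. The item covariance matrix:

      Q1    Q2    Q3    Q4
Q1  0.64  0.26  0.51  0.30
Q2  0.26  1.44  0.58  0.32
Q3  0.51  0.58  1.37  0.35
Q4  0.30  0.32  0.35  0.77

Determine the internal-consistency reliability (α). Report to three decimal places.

Σσ²ᵢ = 0.64 + 1.44 + 1.37 + 0.77 = 4.22
Sum of the distinct covariances = 2.32
σ²_total = 4.22 + 2 × 2.32 = 8.86
α = (k/(k−1))·(1 − Σσ²ᵢ/σ²_total) = (4/3)·(1 − 4.22/8.86) = 0.698

α = 0.698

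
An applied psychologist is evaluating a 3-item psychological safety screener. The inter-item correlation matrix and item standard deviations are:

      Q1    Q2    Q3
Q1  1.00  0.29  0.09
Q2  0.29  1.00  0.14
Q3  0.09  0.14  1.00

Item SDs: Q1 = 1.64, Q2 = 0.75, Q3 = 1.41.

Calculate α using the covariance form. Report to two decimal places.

Σσ²ᵢ = 1.64² + 0.75² + 1.41² = 5.2402
Covariances σ_ij = r_ij · s_i · s_j:
  σ(Q1,Q2) = 0.29 × 1.64 × 0.75 = 0.3567
  σ(Q1,Q3) = 0.09 × 1.64 × 1.41 = 0.2081
  σ(Q2,Q3) = 0.14 × 0.75 × 1.41 = 0.1481
σ²_T = Σσ²ᵢ + 2·Σσ_ij = 5.2402 + 2 × 0.7129 = 6.6660
α = (3/2)·(1 − 5.2402/6.6660) = 0.32

α = 0.32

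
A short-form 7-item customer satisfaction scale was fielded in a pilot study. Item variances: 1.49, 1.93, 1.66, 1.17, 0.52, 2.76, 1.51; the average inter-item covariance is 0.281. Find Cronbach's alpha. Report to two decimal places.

sum of item variances = 1.49 + 1.93 + 1.66 + 1.17 + 0.52 + 2.76 + 1.51 = 11.04
Sum of the 21 distinct covariances = 21 × 0.281 = 5.901
σ²_total = sum of item variances + 2·Σcov = 11.04 + 2 × 5.901 = 22.842
α = (7/6)·(1 − 11.04/22.842) = 0.60

Cronbach's alpha = 0.60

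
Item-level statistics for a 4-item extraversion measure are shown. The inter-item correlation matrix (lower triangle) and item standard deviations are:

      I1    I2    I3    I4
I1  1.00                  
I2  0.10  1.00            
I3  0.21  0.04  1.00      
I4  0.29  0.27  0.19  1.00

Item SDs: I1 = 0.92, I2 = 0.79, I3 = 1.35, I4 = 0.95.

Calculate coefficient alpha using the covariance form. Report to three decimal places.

coefficient alpha = 0.452

Σσ²ᵢ = 0.92² + 0.79² + 1.35² + 0.95² = 4.1955
Covariances σ_ij = r_ij · s_i · s_j:
  σ(I1,I2) = 0.10 × 0.92 × 0.79 = 0.0727
  σ(I1,I3) = 0.21 × 0.92 × 1.35 = 0.2608
  σ(I1,I4) = 0.29 × 0.92 × 0.95 = 0.2535
  σ(I2,I3) = 0.04 × 0.79 × 1.35 = 0.0427
  σ(I2,I4) = 0.27 × 0.79 × 0.95 = 0.2026
  σ(I3,I4) = 0.19 × 1.35 × 0.95 = 0.2437
σ²_T = Σσ²ᵢ + 2·Σσ_ij = 4.1955 + 2 × 1.0760 = 6.3475
α = (4/3)·(1 − 4.1955/6.3475) = 0.452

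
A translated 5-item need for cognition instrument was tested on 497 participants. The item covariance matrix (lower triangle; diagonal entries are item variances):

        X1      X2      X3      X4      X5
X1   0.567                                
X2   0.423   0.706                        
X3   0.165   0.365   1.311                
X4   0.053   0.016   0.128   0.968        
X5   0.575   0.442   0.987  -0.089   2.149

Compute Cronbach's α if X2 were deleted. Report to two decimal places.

Remaining items: X1, X3, X4, X5 (k = 4).
Σσᵢ² = 0.567 + 1.311 + 0.968 + 2.149 = 4.995
Var(T) = 4.995 + 2 × 1.819 = 8.633
α (item deleted) = (4/3)·(1 − 4.995/8.633) = 0.56

Cronbach's α = 0.56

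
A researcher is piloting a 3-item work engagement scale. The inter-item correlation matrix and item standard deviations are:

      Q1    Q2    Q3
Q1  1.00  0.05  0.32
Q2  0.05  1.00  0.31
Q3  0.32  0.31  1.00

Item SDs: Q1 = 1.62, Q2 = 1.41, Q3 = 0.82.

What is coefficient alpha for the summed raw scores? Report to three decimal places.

Σσ²ᵢ = 1.62² + 1.41² + 0.82² = 5.2849
Covariances σ_ij = r_ij · s_i · s_j:
  σ(Q1,Q2) = 0.05 × 1.62 × 1.41 = 0.1142
  σ(Q1,Q3) = 0.32 × 1.62 × 0.82 = 0.4251
  σ(Q2,Q3) = 0.31 × 1.41 × 0.82 = 0.3584
σ²_T = Σσ²ᵢ + 2·Σσ_ij = 5.2849 + 2 × 0.8977 = 7.0803
α = (3/2)·(1 − 5.2849/7.0803) = 0.380

coefficient alpha = 0.380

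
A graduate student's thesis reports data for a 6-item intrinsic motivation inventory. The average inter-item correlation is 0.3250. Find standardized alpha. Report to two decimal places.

α = 0.74

Standardized α = k·r̄ / (1 + (k−1)·r̄) = 6 × 0.3250 / (1 + 5 × 0.3250)
  = 1.9500 / 2.6250 = 0.74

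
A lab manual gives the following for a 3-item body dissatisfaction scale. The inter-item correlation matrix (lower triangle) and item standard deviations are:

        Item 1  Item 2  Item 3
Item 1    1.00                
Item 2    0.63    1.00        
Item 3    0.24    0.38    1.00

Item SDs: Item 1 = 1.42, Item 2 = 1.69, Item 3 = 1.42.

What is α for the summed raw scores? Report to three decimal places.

Σσ²ᵢ = 1.42² + 1.69² + 1.42² = 6.8889
Covariances σ_ij = r_ij · s_i · s_j:
  σ(Item 1,Item 2) = 0.63 × 1.42 × 1.69 = 1.5119
  σ(Item 1,Item 3) = 0.24 × 1.42 × 1.42 = 0.4839
  σ(Item 2,Item 3) = 0.38 × 1.69 × 1.42 = 0.9119
σ²_T = Σσ²ᵢ + 2·Σσ_ij = 6.8889 + 2 × 2.9077 = 12.7043
α = (3/2)·(1 − 6.8889/12.7043) = 0.687

α = 0.687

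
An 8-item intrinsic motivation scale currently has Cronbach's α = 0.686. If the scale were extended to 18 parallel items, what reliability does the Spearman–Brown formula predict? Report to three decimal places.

predicted reliability = 0.831

Length factor m = 18/8 = 2.2500
α' = m·α / (1 + (m−1)·α)
   = 18/8 × 0.686 / (1 + (18/8 − 1) × 0.686)
   = 1.5435 / 1.8575 = 0.831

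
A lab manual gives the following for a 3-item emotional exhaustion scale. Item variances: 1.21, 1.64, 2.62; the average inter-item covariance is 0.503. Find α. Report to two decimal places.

α = 0.53

ΣVar(i) = 1.21 + 1.64 + 2.62 = 5.47
Sum of the 3 distinct covariances = 3 × 0.503 = 1.509
σ²_total = ΣVar(i) + 2·Σcov = 5.47 + 2 × 1.509 = 8.488
α = (3/2)·(1 − 5.47/8.488) = 0.53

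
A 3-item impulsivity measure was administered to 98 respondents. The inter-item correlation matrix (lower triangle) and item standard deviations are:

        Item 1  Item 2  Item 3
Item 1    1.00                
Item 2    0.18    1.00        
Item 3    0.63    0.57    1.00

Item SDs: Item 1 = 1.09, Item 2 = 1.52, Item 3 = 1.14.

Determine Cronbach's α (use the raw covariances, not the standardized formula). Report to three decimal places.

Cronbach's α = 0.695

Σσ²ᵢ = 1.09² + 1.52² + 1.14² = 4.7981
Covariances σ_ij = r_ij · s_i · s_j:
  σ(Item 1,Item 2) = 0.18 × 1.09 × 1.52 = 0.2982
  σ(Item 1,Item 3) = 0.63 × 1.09 × 1.14 = 0.7828
  σ(Item 2,Item 3) = 0.57 × 1.52 × 1.14 = 0.9877
σ²_T = Σσ²ᵢ + 2·Σσ_ij = 4.7981 + 2 × 2.0687 = 8.9355
α = (3/2)·(1 − 4.7981/8.9355) = 0.695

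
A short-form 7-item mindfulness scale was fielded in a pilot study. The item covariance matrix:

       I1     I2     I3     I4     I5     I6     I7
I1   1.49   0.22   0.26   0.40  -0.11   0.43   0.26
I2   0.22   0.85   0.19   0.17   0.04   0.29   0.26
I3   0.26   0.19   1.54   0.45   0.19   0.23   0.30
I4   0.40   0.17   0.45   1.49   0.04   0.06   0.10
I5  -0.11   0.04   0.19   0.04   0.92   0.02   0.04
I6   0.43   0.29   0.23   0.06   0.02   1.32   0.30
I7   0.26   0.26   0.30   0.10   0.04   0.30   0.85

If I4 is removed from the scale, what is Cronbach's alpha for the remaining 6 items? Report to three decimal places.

Remaining items: I1, I2, I3, I5, I6, I7 (k = 6).
ΣVar(i) = 1.49 + 0.85 + 1.54 + 0.92 + 1.32 + 0.85 = 6.97
total variance = 6.97 + 2 × 2.92 = 12.81
α (item deleted) = (6/5)·(1 − 6.97/12.81) = 0.547

Cronbach's alpha = 0.547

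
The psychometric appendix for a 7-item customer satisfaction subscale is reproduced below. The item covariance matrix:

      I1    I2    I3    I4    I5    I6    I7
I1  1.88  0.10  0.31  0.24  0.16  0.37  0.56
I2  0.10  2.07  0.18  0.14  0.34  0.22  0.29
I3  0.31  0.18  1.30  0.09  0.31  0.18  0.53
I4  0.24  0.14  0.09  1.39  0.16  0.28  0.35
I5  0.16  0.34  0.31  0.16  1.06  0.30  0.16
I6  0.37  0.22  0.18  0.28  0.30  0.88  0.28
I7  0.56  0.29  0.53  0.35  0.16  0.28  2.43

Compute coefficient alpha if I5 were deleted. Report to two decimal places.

coefficient alpha = 0.54

Remaining items: I1, I2, I3, I4, I6, I7 (k = 6).
Σσ²ᵢ = 1.88 + 2.07 + 1.30 + 1.39 + 0.88 + 2.43 = 9.95
Var(T) = 9.95 + 2 × 4.12 = 18.19
α (item deleted) = (6/5)·(1 − 9.95/18.19) = 0.54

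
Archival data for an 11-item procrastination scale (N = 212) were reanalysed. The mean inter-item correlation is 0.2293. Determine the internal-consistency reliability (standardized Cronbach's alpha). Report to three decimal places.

Standardized α = k·r̄ / (1 + (k−1)·r̄) = 11 × 0.2293 / (1 + 10 × 0.2293)
  = 2.5223 / 3.2930 = 0.766

standardized Cronbach's alpha = 0.766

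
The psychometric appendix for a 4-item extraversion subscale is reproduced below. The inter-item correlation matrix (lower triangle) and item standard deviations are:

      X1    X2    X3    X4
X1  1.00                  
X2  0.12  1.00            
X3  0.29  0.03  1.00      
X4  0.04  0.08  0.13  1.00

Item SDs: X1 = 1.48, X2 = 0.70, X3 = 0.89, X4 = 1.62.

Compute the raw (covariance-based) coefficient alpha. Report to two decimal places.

coefficient alpha = 0.30

Σσ²ᵢ = 1.48² + 0.70² + 0.89² + 1.62² = 6.0969
Covariances σ_ij = r_ij · s_i · s_j:
  σ(X1,X2) = 0.12 × 1.48 × 0.70 = 0.1243
  σ(X1,X3) = 0.29 × 1.48 × 0.89 = 0.3820
  σ(X1,X4) = 0.04 × 1.48 × 1.62 = 0.0959
  σ(X2,X3) = 0.03 × 0.70 × 0.89 = 0.0187
  σ(X2,X4) = 0.08 × 0.70 × 1.62 = 0.0907
  σ(X3,X4) = 0.13 × 0.89 × 1.62 = 0.1874
σ²_T = Σσ²ᵢ + 2·Σσ_ij = 6.0969 + 2 × 0.8990 = 7.8949
α = (4/3)·(1 − 6.0969/7.8949) = 0.30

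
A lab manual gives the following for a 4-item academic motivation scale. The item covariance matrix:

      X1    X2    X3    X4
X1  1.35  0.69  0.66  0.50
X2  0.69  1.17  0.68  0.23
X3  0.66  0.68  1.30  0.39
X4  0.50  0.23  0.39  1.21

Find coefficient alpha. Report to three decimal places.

Σσᵢ² = 1.35 + 1.17 + 1.30 + 1.21 = 5.03
Σ_{i<j} σ_ij = 3.15
Var(T) = 5.03 + 2 × 3.15 = 11.33
α = (k/(k−1))·(1 − Σσᵢ²/Var(T)) = (4/3)·(1 − 5.03/11.33) = 0.741

α = 0.741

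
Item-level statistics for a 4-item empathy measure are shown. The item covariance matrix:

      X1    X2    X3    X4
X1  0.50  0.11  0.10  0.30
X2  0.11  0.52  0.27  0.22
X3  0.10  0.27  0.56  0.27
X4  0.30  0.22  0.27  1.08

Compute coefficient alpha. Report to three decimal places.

α = 0.651

sum of item variances = 0.50 + 0.52 + 0.56 + 1.08 = 2.66
Σ_{i<j} σ_ij = 1.27
σ²_T = 2.66 + 2 × 1.27 = 5.20
α = (k/(k−1))·(1 − sum of item variances/σ²_T) = (4/3)·(1 − 2.66/5.20) = 0.651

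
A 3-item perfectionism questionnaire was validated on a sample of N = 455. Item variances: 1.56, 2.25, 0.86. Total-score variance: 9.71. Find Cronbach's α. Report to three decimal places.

α = 0.779

Σσ²ᵢ = 1.56 + 2.25 + 0.86 = 4.67
α = (k/(k−1))·(1 − Σσ²ᵢ/σ²_T) = (3/2)·(1 − 4.67/9.71) = 0.779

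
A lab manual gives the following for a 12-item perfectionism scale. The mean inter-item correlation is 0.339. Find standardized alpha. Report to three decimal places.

Standardized α = k·r̄ / (1 + (k−1)·r̄) = 12 × 0.339 / (1 + 11 × 0.339)
  = 4.0680 / 4.7290 = 0.860

standardized alpha = 0.860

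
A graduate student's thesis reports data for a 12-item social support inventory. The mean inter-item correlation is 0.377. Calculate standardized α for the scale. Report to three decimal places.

Standardized α = k·r̄ / (1 + (k−1)·r̄) = 12 × 0.377 / (1 + 11 × 0.377)
  = 4.5240 / 5.1470 = 0.879

α = 0.879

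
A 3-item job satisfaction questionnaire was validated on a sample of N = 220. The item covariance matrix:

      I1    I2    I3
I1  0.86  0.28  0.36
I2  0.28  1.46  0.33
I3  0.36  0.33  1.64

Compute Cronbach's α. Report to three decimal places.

sum of item variances = 0.86 + 1.46 + 1.64 = 3.96
Sum of off-diagonal covariances = 0.97
σ²_total = 3.96 + 2 × 0.97 = 5.90
α = (k/(k−1))·(1 − sum of item variances/σ²_total) = (3/2)·(1 − 3.96/5.90) = 0.493

Cronbach's α = 0.493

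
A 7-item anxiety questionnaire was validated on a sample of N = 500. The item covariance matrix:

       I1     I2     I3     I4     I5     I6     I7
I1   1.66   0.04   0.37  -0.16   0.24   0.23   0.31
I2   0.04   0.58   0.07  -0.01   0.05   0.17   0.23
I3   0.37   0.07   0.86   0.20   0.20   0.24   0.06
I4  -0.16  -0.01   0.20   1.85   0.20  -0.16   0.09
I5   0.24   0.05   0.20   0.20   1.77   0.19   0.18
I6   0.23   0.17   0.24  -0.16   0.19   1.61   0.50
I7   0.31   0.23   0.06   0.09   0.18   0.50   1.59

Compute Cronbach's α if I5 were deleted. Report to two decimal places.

Remaining items: I1, I2, I3, I4, I6, I7 (k = 6).
Σσᵢ² = 1.66 + 0.58 + 0.86 + 1.85 + 1.61 + 1.59 = 8.15
σ²_T = 8.15 + 2 × 2.18 = 12.51
α (item deleted) = (6/5)·(1 − 8.15/12.51) = 0.42

α = 0.42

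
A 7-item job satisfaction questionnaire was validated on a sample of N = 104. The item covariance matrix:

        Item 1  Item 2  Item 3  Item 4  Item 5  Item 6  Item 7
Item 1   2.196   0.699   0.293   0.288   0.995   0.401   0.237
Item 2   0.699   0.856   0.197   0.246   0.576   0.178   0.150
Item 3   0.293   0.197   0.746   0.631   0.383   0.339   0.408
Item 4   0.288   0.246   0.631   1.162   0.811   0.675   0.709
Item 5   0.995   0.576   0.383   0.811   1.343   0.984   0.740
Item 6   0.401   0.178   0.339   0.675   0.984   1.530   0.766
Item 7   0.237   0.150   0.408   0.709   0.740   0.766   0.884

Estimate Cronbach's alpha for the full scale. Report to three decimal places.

Cronbach's alpha = 0.829

Σσᵢ² = 2.196 + 0.856 + 0.746 + 1.162 + 1.343 + 1.530 + 0.884 = 8.717
Sum of the distinct covariances = 10.706
total variance = 8.717 + 2 × 10.706 = 30.129
α = (k/(k−1))·(1 − Σσᵢ²/total variance) = (7/6)·(1 − 8.717/30.129) = 0.829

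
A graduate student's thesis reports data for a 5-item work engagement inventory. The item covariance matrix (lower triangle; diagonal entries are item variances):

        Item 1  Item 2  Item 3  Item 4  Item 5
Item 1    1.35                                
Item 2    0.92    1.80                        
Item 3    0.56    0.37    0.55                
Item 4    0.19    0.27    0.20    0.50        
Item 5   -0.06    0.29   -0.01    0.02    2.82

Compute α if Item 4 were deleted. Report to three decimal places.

α = 0.518

Remaining items: Item 1, Item 2, Item 3, Item 5 (k = 4).
sum of item variances = 1.35 + 1.80 + 0.55 + 2.82 = 6.52
σ²_total = 6.52 + 2 × 2.07 = 10.66
α (item deleted) = (4/3)·(1 − 6.52/10.66) = 0.518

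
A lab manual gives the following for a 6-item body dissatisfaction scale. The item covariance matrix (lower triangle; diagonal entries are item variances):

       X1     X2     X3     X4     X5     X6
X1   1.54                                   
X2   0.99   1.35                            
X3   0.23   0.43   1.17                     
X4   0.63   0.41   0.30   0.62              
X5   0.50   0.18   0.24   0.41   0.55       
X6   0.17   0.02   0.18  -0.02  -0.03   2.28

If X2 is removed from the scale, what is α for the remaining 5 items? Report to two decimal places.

Remaining items: X1, X3, X4, X5, X6 (k = 5).
Σσᵢ² = 1.54 + 1.17 + 0.62 + 0.55 + 2.28 = 6.16
total variance = 6.16 + 2 × 2.61 = 11.38
α (item deleted) = (5/4)·(1 − 6.16/11.38) = 0.57

α = 0.57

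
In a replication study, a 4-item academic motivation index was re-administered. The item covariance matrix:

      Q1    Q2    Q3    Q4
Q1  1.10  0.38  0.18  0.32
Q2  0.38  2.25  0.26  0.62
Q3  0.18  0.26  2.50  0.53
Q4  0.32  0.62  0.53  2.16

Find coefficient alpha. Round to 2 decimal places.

α = 0.49

sum of item variances = 1.10 + 2.25 + 2.50 + 2.16 = 8.01
Sum of the distinct covariances = 2.29
total variance = 8.01 + 2 × 2.29 = 12.59
α = (k/(k−1))·(1 − sum of item variances/total variance) = (4/3)·(1 − 8.01/12.59) = 0.49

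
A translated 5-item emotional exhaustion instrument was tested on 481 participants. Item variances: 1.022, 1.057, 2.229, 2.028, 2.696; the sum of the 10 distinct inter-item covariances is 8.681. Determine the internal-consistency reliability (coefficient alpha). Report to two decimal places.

coefficient alpha = 0.82

sum of item variances = 1.022 + 1.057 + 2.229 + 2.028 + 2.696 = 9.032
Sum of distinct covariances = 8.681
σ²_total = sum of item variances + 2·Σcov = 9.032 + 2 × 8.681 = 26.394
α = (5/4)·(1 − 9.032/26.394) = 0.82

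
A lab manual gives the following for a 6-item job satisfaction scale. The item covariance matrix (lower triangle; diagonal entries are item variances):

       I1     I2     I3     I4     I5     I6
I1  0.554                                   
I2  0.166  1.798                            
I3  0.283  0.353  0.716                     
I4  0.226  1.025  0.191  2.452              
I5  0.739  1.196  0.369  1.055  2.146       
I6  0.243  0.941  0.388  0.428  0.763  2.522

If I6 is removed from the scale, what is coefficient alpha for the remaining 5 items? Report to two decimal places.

α = 0.74

Remaining items: I1, I2, I3, I4, I5 (k = 5).
sum of item variances = 0.554 + 1.798 + 0.716 + 2.452 + 2.146 = 7.666
σ²_total = 7.666 + 2 × 5.603 = 18.872
α (item deleted) = (5/4)·(1 − 7.666/18.872) = 0.74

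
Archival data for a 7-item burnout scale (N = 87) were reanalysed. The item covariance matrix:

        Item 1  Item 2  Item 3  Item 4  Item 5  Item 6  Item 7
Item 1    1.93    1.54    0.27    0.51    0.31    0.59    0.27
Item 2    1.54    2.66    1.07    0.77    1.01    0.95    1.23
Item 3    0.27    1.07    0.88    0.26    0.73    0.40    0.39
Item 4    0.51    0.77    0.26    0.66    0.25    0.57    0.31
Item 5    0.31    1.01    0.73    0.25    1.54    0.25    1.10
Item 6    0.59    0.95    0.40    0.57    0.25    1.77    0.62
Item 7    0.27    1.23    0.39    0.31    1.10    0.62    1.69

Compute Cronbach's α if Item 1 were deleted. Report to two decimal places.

Remaining items: Item 2, Item 3, Item 4, Item 5, Item 6, Item 7 (k = 6).
Σσ²ᵢ = 2.66 + 0.88 + 0.66 + 1.54 + 1.77 + 1.69 = 9.20
σ²_total = 9.20 + 2 × 9.91 = 29.02
α (item deleted) = (6/5)·(1 − 9.20/29.02) = 0.82

Cronbach's α = 0.82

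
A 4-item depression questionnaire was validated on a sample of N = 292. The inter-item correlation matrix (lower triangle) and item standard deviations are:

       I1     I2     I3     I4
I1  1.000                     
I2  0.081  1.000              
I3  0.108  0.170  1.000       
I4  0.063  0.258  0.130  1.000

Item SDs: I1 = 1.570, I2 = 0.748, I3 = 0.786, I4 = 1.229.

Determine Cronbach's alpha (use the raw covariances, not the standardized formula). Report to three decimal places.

α = 0.320

Σσ²ᵢ = 1.570² + 0.748² + 0.786² + 1.229² = 5.1526
Covariances σ_ij = r_ij · s_i · s_j:
  σ(I1,I2) = 0.081 × 1.570 × 0.748 = 0.0951
  σ(I1,I3) = 0.108 × 1.570 × 0.786 = 0.1333
  σ(I1,I4) = 0.063 × 1.570 × 1.229 = 0.1216
  σ(I2,I3) = 0.170 × 0.748 × 0.786 = 0.0999
  σ(I2,I4) = 0.258 × 0.748 × 1.229 = 0.2372
  σ(I3,I4) = 0.130 × 0.786 × 1.229 = 0.1256
σ²_T = Σσ²ᵢ + 2·Σσ_ij = 5.1526 + 2 × 0.8127 = 6.7780
α = (4/3)·(1 − 5.1526/6.7780) = 0.320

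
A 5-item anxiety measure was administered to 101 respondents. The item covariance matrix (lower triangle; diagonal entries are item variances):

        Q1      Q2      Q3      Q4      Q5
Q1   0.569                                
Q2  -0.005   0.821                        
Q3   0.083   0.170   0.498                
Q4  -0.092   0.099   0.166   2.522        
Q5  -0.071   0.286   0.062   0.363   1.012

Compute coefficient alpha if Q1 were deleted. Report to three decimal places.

coefficient alpha = 0.428

Remaining items: Q2, Q3, Q4, Q5 (k = 4).
Σσ²ᵢ = 0.821 + 0.498 + 2.522 + 1.012 = 4.853
total variance = 4.853 + 2 × 1.146 = 7.145
α (item deleted) = (4/3)·(1 − 4.853/7.145) = 0.428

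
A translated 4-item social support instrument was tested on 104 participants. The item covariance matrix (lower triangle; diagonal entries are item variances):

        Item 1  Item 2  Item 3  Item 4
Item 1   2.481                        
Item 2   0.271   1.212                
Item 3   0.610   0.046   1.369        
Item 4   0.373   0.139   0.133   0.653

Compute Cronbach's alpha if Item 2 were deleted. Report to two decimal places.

α = 0.50

Remaining items: Item 1, Item 3, Item 4 (k = 3).
Σσ²ᵢ = 2.481 + 1.369 + 0.653 = 4.503
σ²_total = 4.503 + 2 × 1.116 = 6.735
α (item deleted) = (3/2)·(1 − 4.503/6.735) = 0.50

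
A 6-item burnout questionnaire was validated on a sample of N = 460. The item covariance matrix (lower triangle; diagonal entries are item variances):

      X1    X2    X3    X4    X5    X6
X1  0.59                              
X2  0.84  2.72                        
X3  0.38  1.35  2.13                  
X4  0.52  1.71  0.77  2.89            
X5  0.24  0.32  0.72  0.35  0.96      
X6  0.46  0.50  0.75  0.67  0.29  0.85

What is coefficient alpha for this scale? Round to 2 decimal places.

α = 0.79

Σσ²ᵢ = 0.59 + 2.72 + 2.13 + 2.89 + 0.96 + 0.85 = 10.14
Σ_{i<j} σ_ij = 9.87
total variance = 10.14 + 2 × 9.87 = 29.88
α = (k/(k−1))·(1 − Σσ²ᵢ/total variance) = (6/5)·(1 − 10.14/29.88) = 0.79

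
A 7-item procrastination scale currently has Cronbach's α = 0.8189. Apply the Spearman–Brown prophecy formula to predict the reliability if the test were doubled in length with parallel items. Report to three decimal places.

Length factor m = 2
α' = m·α / (1 + (m−1)·α)
   = 2 × 0.8189 / (1 + (2 − 1) × 0.8189)
   = 1.6378 / 1.8189 = 0.900

predicted reliability = 0.900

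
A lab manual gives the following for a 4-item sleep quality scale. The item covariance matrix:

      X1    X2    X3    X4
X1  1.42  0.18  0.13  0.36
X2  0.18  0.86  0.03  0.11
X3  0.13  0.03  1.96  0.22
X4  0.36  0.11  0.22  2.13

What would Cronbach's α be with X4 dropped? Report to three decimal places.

α = 0.207

Remaining items: X1, X2, X3 (k = 3).
Σσ²ᵢ = 1.42 + 0.86 + 1.96 = 4.24
σ²_total = 4.24 + 2 × 0.34 = 4.92
α (item deleted) = (3/2)·(1 − 4.24/4.92) = 0.207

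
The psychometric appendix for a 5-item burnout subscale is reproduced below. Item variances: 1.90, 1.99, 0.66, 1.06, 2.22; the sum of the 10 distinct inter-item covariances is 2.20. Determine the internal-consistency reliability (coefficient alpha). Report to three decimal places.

Σσ²ᵢ = 1.90 + 1.99 + 0.66 + 1.06 + 2.22 = 7.83
Sum of distinct covariances = 2.20
σ²_total = Σσ²ᵢ + 2·Σcov = 7.83 + 2 × 2.20 = 12.23
α = (5/4)·(1 − 7.83/12.23) = 0.450

α = 0.450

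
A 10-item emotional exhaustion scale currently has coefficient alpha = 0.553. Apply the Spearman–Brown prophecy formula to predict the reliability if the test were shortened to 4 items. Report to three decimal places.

predicted reliability = 0.331

Length factor m = 4/10 = 0.4000
α' = m·α / (1 − (1−m)·α)
   = 4/10 × 0.553 / (1 − (1 − 4/10) × 0.553)
   = 0.2212 / 0.6682 = 0.331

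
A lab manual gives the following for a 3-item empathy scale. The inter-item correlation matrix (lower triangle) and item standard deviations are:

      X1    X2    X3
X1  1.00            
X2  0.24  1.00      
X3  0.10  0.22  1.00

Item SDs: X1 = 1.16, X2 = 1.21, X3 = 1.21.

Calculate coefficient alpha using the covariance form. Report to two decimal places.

α = 0.41

Σσ²ᵢ = 1.16² + 1.21² + 1.21² = 4.2738
Covariances σ_ij = r_ij · s_i · s_j:
  σ(X1,X2) = 0.24 × 1.16 × 1.21 = 0.3369
  σ(X1,X3) = 0.10 × 1.16 × 1.21 = 0.1404
  σ(X2,X3) = 0.22 × 1.21 × 1.21 = 0.3221
σ²_T = Σσ²ᵢ + 2·Σσ_ij = 4.2738 + 2 × 0.7994 = 5.8726
α = (3/2)·(1 − 4.2738/5.8726) = 0.41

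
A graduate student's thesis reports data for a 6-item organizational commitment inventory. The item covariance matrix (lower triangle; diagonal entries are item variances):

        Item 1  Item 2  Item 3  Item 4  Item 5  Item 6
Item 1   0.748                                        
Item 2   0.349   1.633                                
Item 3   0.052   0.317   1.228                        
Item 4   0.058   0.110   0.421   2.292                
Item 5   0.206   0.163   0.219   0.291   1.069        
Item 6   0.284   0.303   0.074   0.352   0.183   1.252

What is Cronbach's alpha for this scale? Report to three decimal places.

Σσ²ᵢ = 0.748 + 1.633 + 1.228 + 2.292 + 1.069 + 1.252 = 8.222
Sum of off-diagonal covariances = 3.382
Var(T) = 8.222 + 2 × 3.382 = 14.986
α = (k/(k−1))·(1 − Σσ²ᵢ/Var(T)) = (6/5)·(1 − 8.222/14.986) = 0.542

α = 0.542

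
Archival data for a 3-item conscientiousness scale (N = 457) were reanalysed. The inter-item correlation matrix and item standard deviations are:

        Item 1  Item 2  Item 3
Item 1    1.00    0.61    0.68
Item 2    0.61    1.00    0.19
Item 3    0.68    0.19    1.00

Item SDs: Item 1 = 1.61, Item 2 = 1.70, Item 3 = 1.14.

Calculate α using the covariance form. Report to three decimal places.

α = 0.738

Σσ²ᵢ = 1.61² + 1.70² + 1.14² = 6.7817
Covariances σ_ij = r_ij · s_i · s_j:
  σ(Item 1,Item 2) = 0.61 × 1.61 × 1.70 = 1.6696
  σ(Item 1,Item 3) = 0.68 × 1.61 × 1.14 = 1.2481
  σ(Item 2,Item 3) = 0.19 × 1.70 × 1.14 = 0.3682
σ²_T = Σσ²ᵢ + 2·Σσ_ij = 6.7817 + 2 × 3.2859 = 13.3535
α = (3/2)·(1 − 6.7817/13.3535) = 0.738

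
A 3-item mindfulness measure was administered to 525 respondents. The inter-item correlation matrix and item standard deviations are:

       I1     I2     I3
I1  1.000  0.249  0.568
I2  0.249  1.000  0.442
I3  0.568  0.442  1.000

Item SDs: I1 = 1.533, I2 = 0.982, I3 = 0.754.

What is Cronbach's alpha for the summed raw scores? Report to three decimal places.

Σσ²ᵢ = 1.533² + 0.982² + 0.754² = 3.8829
Covariances σ_ij = r_ij · s_i · s_j:
  σ(I1,I2) = 0.249 × 1.533 × 0.982 = 0.3748
  σ(I1,I3) = 0.568 × 1.533 × 0.754 = 0.6565
  σ(I2,I3) = 0.442 × 0.982 × 0.754 = 0.3273
σ²_T = Σσ²ᵢ + 2·Σσ_ij = 3.8829 + 2 × 1.3586 = 6.6001
α = (3/2)·(1 − 3.8829/6.6001) = 0.618

Cronbach's alpha = 0.618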